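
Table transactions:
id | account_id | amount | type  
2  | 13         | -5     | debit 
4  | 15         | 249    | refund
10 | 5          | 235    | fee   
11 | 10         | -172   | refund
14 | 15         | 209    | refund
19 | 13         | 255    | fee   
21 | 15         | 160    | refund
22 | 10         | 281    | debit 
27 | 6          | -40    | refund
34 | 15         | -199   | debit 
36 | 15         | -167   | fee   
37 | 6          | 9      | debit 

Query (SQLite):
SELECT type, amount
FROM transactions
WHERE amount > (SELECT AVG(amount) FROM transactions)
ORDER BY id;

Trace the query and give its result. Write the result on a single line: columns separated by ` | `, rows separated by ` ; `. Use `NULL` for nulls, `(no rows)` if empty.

Scalar subquery: AVG(amount) over all transactions rows = 67.916667 (≈; comparison uses full precision).
Keep rows where amount > that value.

refund | 249 ; fee | 235 ; refund | 209 ; fee | 255 ; refund | 160 ; debit | 281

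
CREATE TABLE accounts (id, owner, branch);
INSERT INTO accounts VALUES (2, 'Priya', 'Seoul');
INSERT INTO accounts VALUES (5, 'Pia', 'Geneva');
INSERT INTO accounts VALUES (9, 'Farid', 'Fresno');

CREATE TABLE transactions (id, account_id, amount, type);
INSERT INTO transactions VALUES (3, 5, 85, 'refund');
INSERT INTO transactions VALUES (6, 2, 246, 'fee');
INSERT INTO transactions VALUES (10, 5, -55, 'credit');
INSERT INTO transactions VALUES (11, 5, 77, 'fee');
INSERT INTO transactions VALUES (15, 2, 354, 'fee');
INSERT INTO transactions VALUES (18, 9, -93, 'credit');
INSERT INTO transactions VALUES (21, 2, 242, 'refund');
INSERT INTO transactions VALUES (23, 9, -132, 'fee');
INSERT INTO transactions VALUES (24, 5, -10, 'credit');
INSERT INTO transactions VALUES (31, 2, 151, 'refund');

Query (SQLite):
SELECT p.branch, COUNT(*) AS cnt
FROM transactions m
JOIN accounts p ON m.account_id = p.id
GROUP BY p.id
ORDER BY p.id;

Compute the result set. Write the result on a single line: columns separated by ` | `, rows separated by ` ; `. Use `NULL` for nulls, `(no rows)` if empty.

Seoul | 4 ; Geneva | 4 ; Fresno | 2

Join each transactions row to its accounts via account_id.
Group joined rows by accounts.id; compute COUNT(*) per group.
  2: ids {6, 15, 21, 31} → COUNT(*)=4
  5: ids {3, 10, 11, 24} → COUNT(*)=4
  9: ids {18, 23} → COUNT(*)=2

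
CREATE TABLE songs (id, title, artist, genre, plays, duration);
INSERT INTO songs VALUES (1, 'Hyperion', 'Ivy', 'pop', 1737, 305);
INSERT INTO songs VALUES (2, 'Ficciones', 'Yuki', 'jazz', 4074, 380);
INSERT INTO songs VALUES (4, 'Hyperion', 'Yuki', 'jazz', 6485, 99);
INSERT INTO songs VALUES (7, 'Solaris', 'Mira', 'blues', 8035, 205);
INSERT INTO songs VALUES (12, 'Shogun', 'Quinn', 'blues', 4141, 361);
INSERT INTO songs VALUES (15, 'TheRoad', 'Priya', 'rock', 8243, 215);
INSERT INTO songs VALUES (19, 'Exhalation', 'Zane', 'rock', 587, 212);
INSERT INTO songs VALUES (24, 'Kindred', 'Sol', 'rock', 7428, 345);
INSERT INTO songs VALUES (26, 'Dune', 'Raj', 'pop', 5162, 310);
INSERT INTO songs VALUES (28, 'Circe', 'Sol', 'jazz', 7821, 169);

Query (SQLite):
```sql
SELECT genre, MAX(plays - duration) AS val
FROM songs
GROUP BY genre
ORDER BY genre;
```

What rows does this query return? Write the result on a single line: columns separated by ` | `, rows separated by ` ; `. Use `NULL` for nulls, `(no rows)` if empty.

blues | 7830 ; jazz | 7652 ; pop | 4852 ; rock | 8028

For each row compute plays - duration.
Group by genre; take MAX of the expression per group.
  blues: ids {7, 12} → MAX(plays - duration)=7830
  jazz: ids {2, 4, 28} → MAX(plays - duration)=7652
  pop: ids {1, 26} → MAX(plays - duration)=4852
  rock: ids {15, 19, 24} → MAX(plays - duration)=8028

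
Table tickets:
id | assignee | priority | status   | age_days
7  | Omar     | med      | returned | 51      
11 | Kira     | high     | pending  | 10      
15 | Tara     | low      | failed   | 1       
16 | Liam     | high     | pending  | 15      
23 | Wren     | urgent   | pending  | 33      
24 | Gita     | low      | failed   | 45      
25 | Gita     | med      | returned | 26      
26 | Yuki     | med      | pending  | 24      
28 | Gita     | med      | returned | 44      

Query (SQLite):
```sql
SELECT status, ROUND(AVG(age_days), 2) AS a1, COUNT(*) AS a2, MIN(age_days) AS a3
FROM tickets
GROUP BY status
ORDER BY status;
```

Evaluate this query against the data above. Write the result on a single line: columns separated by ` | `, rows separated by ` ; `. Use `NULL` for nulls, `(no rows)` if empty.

Group tickets by status.
Per group compute: ROUND(AVG(age_days), 2), COUNT(*), MIN(age_days).
  failed: ids {15, 24} → ROUND(AVG(age_days), 2)=23, COUNT(*)=2, MIN(age_days)=1
  pending: ids {11, 16, 23, 26} → ROUND(AVG(age_days), 2)=20.5, COUNT(*)=4, MIN(age_days)=10
  returned: ids {7, 25, 28} → ROUND(AVG(age_days), 2)=40.33, COUNT(*)=3, MIN(age_days)=26

failed | 23 | 2 | 1 ; pending | 20.5 | 4 | 10 ; returned | 40.33 | 3 | 26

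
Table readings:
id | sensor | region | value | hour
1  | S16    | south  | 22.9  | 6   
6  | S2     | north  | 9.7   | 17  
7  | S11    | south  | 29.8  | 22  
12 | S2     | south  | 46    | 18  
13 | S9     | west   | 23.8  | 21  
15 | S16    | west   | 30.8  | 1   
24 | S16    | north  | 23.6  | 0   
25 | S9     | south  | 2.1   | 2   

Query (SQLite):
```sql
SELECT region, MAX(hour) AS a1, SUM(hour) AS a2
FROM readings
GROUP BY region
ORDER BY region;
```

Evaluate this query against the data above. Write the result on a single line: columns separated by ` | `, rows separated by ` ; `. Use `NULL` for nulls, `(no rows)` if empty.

Group readings by region.
Per group compute: MAX(hour), SUM(hour).
  north: ids {6, 24} → MAX(hour)=17, SUM(hour)=17
  south: ids {1, 7, 12, 25} → MAX(hour)=22, SUM(hour)=48
  west: ids {13, 15} → MAX(hour)=21, SUM(hour)=22

north | 17 | 17 ; south | 22 | 48 ; west | 21 | 22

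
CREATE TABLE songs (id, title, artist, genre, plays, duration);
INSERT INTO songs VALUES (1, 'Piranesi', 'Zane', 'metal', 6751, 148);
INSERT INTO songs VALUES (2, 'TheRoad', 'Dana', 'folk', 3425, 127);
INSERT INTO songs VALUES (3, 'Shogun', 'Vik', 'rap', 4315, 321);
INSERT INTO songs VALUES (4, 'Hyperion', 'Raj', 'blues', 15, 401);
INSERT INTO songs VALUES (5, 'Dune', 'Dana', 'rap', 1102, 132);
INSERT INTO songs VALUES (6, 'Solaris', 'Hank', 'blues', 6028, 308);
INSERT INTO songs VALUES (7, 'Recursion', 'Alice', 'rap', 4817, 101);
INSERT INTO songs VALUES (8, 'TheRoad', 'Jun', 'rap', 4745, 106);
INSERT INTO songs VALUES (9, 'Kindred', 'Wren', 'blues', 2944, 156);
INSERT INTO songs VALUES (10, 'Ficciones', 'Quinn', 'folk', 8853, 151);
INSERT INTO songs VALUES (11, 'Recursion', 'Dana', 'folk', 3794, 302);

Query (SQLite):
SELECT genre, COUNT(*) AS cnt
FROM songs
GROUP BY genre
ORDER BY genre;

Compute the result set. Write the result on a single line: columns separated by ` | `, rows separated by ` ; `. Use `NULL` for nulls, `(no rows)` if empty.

Partition songs by genre; compute COUNT(*) within each group.
  blues: ids {4, 6, 9} → COUNT(*)=3
  folk: ids {2, 10, 11} → COUNT(*)=3
  metal: ids {1} → COUNT(*)=1
  rap: ids {3, 5, 7, 8} → COUNT(*)=4

blues | 3 ; folk | 3 ; metal | 1 ; rap | 4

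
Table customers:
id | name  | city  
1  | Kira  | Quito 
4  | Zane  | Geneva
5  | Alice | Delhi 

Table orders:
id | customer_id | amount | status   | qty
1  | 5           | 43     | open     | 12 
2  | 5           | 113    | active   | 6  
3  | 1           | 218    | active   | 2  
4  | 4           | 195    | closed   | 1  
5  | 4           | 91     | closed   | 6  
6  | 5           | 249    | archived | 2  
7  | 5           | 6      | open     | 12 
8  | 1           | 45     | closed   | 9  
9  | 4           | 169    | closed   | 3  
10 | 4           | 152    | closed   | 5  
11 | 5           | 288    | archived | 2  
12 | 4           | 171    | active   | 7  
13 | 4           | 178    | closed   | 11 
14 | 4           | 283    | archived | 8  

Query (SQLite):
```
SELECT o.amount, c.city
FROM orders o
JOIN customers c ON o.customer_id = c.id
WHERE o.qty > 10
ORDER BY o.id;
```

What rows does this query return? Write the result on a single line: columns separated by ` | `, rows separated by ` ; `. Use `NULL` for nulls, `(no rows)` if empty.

43 | Delhi ; 6 | Delhi ; 178 | Geneva

Each orders row matches the customers row where customer_id = customers.id.
Then keep rows with o.qty > 10.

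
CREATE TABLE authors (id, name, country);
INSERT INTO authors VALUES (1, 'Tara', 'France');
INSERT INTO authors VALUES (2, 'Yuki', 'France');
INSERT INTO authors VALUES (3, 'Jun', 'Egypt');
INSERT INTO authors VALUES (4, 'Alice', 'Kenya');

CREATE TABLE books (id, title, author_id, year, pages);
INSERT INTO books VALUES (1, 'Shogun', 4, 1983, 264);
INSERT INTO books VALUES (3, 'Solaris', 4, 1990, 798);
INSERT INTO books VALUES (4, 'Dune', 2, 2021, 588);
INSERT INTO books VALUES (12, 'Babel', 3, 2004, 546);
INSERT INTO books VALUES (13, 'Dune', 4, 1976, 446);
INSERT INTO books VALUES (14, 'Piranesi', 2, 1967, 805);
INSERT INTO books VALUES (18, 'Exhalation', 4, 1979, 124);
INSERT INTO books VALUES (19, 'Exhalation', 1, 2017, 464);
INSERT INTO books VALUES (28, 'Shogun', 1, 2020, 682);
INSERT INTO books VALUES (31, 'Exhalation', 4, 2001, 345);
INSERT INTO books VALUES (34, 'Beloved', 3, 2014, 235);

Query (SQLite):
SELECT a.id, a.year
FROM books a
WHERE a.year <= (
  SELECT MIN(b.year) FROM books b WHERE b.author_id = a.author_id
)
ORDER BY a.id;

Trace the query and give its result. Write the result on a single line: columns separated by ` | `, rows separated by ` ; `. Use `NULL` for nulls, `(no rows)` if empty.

12 | 2004 ; 13 | 1976 ; 14 | 1967 ; 19 | 2017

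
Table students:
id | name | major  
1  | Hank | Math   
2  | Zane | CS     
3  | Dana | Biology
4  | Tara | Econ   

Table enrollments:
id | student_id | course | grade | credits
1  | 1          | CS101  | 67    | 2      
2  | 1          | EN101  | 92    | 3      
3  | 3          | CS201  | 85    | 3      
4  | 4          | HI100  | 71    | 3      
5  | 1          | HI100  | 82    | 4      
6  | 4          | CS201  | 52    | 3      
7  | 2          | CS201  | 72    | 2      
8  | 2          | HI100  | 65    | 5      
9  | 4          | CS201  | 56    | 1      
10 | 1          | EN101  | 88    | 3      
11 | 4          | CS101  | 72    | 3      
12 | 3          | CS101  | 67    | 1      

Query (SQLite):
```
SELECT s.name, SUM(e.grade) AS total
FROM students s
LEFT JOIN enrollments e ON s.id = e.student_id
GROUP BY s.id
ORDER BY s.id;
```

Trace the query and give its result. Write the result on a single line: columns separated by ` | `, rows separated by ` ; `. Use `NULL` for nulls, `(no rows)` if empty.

Hank | 329 ; Zane | 137 ; Dana | 152 ; Tara | 251

LEFT JOIN keeps every students row; unmatched ones get NULL for enrollments columns.
Group by students.id and compute SUM(e.grade). SUM over an all-NULL group is NULL.
  1: ids {1, 2, 5, 10} → SUM(e.grade)=329
  2: ids {7, 8} → SUM(e.grade)=137
  3: ids {3, 12} → SUM(e.grade)=152
  4: ids {4, 6, 9, 11} → SUM(e.grade)=251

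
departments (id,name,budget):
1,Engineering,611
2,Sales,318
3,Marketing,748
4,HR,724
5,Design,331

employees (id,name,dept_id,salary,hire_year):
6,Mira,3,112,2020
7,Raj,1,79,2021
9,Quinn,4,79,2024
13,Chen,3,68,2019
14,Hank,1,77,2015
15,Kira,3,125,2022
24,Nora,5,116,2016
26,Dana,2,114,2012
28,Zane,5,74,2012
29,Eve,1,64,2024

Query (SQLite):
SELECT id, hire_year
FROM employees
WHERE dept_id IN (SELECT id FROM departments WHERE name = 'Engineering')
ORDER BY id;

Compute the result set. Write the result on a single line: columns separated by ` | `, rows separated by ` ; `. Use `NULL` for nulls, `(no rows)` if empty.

Inner query: departments.id where name = 'Engineering'.
Outer: keep employees rows whose dept_id is in that set.
Inner query → {1}

7 | 2021 ; 14 | 2015 ; 29 | 2024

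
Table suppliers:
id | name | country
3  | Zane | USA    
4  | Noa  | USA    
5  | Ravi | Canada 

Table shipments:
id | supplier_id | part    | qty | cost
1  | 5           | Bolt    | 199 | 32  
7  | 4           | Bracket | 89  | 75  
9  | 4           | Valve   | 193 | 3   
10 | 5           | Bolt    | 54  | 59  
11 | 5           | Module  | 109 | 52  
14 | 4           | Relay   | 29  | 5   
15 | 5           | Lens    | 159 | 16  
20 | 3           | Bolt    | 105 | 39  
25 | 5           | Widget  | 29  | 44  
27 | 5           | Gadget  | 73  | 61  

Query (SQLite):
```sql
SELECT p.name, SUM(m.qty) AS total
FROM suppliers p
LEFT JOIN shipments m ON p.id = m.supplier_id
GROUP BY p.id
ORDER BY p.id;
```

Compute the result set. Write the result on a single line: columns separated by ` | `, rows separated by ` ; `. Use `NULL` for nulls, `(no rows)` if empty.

Zane | 105 ; Noa | 311 ; Ravi | 623

LEFT JOIN keeps every suppliers row; unmatched ones get NULL for shipments columns.
Group by suppliers.id and compute SUM(m.qty). SUM over an all-NULL group is NULL.
  3: ids {20} → SUM(m.qty)=105
  4: ids {7, 9, 14} → SUM(m.qty)=311
  5: ids {1, 10, 11, 15, 25, 27} → SUM(m.qty)=623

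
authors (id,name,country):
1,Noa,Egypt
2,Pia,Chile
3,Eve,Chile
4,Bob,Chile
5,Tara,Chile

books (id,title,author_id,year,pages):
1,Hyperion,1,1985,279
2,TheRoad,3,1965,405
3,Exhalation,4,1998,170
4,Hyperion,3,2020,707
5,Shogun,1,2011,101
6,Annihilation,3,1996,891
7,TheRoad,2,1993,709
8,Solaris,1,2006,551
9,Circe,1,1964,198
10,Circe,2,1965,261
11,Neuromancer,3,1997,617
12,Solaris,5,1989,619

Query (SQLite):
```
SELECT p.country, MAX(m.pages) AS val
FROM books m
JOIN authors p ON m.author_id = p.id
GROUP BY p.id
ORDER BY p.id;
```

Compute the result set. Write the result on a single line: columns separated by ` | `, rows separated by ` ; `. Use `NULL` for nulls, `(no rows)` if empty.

Join each books row to its authors via author_id.
Group joined rows by authors.id; compute MAX(m.pages) per group.
  1: ids {1, 5, 8, 9} → MAX(m.pages)=551
  2: ids {7, 10} → MAX(m.pages)=709
  3: ids {2, 4, 6, 11} → MAX(m.pages)=891
  4: ids {3} → MAX(m.pages)=170
  5: ids {12} → MAX(m.pages)=619

Egypt | 551 ; Chile | 709 ; Chile | 891 ; Chile | 170 ; Chile | 619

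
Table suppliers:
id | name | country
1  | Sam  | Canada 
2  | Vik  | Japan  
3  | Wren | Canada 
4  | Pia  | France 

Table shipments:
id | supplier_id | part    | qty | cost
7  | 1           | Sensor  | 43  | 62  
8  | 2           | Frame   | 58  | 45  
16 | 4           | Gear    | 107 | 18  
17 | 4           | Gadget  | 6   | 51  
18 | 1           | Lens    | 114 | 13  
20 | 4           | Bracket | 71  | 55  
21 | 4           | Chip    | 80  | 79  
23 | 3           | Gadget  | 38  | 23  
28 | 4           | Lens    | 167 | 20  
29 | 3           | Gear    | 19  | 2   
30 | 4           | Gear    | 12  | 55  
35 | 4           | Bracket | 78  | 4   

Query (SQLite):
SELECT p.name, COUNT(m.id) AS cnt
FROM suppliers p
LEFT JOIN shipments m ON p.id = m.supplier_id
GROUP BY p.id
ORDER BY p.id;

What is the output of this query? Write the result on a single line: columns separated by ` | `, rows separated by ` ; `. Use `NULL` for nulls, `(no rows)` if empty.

Sam | 2 ; Vik | 1 ; Wren | 2 ; Pia | 7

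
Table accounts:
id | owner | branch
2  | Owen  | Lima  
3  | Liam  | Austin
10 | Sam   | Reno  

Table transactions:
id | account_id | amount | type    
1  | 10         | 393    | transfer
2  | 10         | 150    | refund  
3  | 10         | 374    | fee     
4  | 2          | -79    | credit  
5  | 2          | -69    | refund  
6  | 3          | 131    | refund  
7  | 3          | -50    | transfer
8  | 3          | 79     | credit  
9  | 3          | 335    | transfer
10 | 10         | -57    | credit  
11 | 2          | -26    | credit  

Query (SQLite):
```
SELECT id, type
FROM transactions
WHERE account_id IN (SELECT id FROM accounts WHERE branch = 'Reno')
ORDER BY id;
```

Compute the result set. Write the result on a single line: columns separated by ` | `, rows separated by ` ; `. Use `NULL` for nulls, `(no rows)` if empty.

Inner query: accounts.id where branch = 'Reno'.
Outer: keep transactions rows whose account_id is in that set.
Inner query → {10}

1 | transfer ; 2 | refund ; 3 | fee ; 10 | credit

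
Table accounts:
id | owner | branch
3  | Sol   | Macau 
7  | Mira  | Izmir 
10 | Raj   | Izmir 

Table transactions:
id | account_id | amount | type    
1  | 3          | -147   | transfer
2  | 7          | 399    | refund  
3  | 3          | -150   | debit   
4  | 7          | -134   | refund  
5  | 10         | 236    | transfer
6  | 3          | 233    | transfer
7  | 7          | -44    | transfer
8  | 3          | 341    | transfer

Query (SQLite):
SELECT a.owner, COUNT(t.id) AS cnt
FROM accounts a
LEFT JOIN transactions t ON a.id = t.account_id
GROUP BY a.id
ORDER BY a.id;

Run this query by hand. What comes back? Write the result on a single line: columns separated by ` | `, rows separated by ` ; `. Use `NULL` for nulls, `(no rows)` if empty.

Sol | 4 ; Mira | 3 ; Raj | 1

LEFT JOIN keeps every accounts row; unmatched ones get NULL for transactions columns.
Group by accounts.id and compute COUNT(t.id). COUNT(col) of an all-NULL group is 0.
  3: ids {1, 3, 6, 8} → COUNT(t.id)=4
  7: ids {2, 4, 7} → COUNT(t.id)=3
  10: ids {5} → COUNT(t.id)=1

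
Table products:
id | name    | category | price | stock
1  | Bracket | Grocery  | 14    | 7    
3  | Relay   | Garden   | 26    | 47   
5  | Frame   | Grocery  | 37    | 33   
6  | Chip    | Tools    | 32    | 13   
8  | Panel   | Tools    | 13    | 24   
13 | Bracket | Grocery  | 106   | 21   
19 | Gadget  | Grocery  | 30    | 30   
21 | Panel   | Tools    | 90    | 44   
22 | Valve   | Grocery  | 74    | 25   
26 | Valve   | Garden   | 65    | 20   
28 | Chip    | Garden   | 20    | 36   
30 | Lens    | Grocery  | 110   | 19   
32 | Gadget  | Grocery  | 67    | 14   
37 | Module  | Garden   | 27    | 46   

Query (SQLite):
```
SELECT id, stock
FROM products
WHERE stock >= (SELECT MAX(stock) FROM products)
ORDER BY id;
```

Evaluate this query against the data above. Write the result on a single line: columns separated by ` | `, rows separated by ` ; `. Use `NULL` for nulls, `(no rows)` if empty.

3 | 47

Scalar subquery: MAX(stock) over all products rows = 47.
Keep rows where stock >= that value.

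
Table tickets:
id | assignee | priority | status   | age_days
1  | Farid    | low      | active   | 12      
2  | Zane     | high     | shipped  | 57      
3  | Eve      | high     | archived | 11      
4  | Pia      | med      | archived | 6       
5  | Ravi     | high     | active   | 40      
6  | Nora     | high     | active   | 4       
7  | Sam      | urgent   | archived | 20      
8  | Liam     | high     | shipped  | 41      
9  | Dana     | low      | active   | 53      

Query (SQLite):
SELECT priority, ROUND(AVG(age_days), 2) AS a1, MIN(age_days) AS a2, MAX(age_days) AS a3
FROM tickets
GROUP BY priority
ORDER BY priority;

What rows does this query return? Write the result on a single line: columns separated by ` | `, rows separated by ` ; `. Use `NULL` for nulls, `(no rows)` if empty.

high | 30.6 | 4 | 57 ; low | 32.5 | 12 | 53 ; med | 6 | 6 | 6 ; urgent | 20 | 20 | 20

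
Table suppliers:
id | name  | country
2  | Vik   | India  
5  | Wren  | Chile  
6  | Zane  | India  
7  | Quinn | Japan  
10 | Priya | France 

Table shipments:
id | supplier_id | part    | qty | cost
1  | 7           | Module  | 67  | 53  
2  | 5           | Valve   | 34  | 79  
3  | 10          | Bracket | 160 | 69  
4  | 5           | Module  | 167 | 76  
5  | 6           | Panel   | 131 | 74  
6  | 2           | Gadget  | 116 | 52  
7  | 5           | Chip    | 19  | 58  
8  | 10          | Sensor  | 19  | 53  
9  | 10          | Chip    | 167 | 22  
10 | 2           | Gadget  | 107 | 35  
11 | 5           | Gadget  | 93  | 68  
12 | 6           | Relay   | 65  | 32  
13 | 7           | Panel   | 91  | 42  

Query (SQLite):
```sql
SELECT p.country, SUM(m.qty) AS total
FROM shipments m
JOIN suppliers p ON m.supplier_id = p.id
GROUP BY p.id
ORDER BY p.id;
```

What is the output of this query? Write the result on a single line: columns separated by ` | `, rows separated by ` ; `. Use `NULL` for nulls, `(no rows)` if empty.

India | 223 ; Chile | 313 ; India | 196 ; Japan | 158 ; France | 346

Join each shipments row to its suppliers via supplier_id.
Group joined rows by suppliers.id; compute SUM(m.qty) per group.
  2: ids {6, 10} → SUM(m.qty)=223
  5: ids {2, 4, 7, 11} → SUM(m.qty)=313
  6: ids {5, 12} → SUM(m.qty)=196
  7: ids {1, 13} → SUM(m.qty)=158
  10: ids {3, 8, 9} → SUM(m.qty)=346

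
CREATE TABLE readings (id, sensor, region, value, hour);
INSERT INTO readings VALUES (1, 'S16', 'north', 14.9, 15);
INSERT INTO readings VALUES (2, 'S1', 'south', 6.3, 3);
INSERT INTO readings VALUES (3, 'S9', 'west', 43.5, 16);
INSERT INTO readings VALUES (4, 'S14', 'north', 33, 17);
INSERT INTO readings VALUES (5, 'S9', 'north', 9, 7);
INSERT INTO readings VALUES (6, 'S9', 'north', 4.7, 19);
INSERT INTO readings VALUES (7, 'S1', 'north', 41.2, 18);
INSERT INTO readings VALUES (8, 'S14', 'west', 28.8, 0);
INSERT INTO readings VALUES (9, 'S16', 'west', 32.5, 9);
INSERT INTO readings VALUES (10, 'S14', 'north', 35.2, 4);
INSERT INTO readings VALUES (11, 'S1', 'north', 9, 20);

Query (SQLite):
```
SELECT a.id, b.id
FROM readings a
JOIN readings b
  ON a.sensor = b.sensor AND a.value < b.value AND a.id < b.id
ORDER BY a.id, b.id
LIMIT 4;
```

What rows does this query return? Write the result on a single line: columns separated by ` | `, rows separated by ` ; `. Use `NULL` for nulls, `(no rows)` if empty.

Pairs (a,b) with same sensor, a.value < b.value, a.id < b.id.
sensor groups: S1:{2,7,11} S14:{4,8,10} S16:{1,9} S9:{3,5,6}
Ordered by (a.id, b.id); first 4.

1 | 9 ; 2 | 7 ; 2 | 11 ; 4 | 10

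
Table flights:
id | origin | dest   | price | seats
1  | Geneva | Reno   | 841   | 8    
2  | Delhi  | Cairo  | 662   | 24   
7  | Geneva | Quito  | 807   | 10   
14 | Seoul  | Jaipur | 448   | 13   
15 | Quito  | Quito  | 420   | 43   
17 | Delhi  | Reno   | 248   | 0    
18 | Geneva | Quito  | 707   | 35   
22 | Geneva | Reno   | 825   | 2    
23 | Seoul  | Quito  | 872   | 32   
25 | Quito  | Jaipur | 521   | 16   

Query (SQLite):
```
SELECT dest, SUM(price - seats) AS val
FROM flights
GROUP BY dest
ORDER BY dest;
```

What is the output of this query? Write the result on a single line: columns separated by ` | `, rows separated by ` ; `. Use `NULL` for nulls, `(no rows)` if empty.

Cairo | 638 ; Jaipur | 940 ; Quito | 2686 ; Reno | 1904

For each row compute price - seats.
Group by dest; take SUM of the expression per group.
  Cairo: ids {2} → SUM(price - seats)=638
  Jaipur: ids {14, 25} → SUM(price - seats)=940
  Quito: ids {7, 15, 18, 23} → SUM(price - seats)=2686
  Reno: ids {1, 17, 22} → SUM(price - seats)=1904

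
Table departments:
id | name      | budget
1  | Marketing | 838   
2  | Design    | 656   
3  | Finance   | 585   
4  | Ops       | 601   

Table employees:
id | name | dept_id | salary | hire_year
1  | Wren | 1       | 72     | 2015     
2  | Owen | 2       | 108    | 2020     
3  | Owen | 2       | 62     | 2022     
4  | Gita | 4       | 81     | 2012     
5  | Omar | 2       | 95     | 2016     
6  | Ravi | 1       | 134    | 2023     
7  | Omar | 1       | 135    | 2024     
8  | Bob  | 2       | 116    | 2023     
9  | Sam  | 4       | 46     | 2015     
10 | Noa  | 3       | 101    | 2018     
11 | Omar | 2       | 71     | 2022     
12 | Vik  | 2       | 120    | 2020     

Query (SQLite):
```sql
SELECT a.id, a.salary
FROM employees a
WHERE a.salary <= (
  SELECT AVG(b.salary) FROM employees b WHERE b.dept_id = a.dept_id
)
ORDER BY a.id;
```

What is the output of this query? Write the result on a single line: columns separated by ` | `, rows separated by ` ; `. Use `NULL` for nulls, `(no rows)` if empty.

1 | 72 ; 3 | 62 ; 5 | 95 ; 9 | 46 ; 10 | 101 ; 11 | 71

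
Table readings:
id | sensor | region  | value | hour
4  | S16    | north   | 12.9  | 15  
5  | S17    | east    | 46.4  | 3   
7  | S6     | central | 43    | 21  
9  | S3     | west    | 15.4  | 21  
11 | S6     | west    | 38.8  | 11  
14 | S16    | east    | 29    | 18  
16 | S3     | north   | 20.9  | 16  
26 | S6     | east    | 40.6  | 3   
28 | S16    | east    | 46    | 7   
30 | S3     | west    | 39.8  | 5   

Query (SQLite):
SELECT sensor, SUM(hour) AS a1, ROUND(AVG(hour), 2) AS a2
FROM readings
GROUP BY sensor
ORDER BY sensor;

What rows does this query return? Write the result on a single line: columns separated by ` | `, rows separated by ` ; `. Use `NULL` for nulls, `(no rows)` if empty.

Group readings by sensor.
Per group compute: SUM(hour), ROUND(AVG(hour), 2).
  S16: ids {4, 14, 28} → SUM(hour)=40, ROUND(AVG(hour), 2)=13.33
  S17: ids {5} → SUM(hour)=3, ROUND(AVG(hour), 2)=3
  S3: ids {9, 16, 30} → SUM(hour)=42, ROUND(AVG(hour), 2)=14
  S6: ids {7, 11, 26} → SUM(hour)=35, ROUND(AVG(hour), 2)=11.67

S16 | 40 | 13.33 ; S17 | 3 | 3 ; S3 | 42 | 14 ; S6 | 35 | 11.67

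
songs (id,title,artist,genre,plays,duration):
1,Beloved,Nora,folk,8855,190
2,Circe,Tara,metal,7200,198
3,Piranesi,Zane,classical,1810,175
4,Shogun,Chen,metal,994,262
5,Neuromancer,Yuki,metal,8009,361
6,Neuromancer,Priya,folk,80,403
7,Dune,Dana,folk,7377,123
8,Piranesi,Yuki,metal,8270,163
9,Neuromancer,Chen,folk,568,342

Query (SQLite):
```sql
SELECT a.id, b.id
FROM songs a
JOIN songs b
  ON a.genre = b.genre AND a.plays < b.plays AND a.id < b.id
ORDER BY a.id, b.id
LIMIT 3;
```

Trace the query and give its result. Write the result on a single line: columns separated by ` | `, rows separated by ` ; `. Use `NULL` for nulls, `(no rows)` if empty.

2 | 5 ; 2 | 8 ; 4 | 5

Pairs (a,b) with same genre, a.plays < b.plays, a.id < b.id.
genre groups: classical:{3} folk:{1,6,7,9} metal:{2,4,5,8}
Ordered by (a.id, b.id); first 3.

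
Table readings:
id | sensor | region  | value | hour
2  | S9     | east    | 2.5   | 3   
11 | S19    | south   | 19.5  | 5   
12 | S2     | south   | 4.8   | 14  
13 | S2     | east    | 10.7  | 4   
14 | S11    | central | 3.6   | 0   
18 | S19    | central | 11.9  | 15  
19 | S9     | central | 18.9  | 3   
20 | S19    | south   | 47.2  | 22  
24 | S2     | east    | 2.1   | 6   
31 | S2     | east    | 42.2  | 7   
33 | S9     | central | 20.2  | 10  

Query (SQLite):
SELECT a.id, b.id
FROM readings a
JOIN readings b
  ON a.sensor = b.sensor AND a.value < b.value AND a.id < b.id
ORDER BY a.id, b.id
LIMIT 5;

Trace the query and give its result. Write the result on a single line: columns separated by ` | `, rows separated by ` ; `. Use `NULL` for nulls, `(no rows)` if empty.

Pairs (a,b) with same sensor, a.value < b.value, a.id < b.id.
sensor groups: S11:{14} S19:{11,18,20} S2:{12,13,24,31} S9:{2,19,33}
Ordered by (a.id, b.id); first 5.

2 | 19 ; 2 | 33 ; 11 | 20 ; 12 | 13 ; 12 | 31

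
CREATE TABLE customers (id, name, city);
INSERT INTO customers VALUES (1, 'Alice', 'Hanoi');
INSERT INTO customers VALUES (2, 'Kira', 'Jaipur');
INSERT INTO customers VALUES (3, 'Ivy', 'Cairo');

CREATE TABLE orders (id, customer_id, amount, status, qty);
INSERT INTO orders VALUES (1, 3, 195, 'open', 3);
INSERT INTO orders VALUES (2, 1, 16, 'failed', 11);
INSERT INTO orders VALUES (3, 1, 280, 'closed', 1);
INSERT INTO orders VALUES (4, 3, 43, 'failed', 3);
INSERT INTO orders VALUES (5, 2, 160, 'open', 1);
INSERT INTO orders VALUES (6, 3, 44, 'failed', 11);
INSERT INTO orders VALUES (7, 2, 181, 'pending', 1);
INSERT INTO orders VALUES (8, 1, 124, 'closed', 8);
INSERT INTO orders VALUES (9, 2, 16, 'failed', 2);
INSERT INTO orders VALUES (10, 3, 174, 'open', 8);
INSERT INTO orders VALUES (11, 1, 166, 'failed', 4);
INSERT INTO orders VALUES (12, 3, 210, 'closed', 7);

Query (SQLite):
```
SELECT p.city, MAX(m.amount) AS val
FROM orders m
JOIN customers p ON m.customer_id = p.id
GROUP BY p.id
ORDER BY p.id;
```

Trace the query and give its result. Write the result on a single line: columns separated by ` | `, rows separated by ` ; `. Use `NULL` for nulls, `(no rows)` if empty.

Hanoi | 280 ; Jaipur | 181 ; Cairo | 210

Join each orders row to its customers via customer_id.
Group joined rows by customers.id; compute MAX(m.amount) per group.
  1: ids {2, 3, 8, 11} → MAX(m.amount)=280
  2: ids {5, 7, 9} → MAX(m.amount)=181
  3: ids {1, 4, 6, 10, 12} → MAX(m.amount)=210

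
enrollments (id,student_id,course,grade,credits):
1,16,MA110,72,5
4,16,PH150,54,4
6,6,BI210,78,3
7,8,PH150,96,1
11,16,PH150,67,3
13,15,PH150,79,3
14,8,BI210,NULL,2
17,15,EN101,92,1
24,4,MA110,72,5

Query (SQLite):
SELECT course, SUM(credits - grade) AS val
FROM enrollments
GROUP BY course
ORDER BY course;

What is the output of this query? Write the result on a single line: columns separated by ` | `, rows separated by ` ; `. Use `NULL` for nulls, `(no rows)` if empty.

For each row compute credits - grade.
Group by course; take SUM of the expression per group.
  BI210: ids {6, 14} → SUM(credits - grade)=-75
  EN101: ids {17} → SUM(credits - grade)=-91
  MA110: ids {1, 24} → SUM(credits - grade)=-134
  PH150: ids {4, 7, 11, 13} → SUM(credits - grade)=-285

BI210 | -75 ; EN101 | -91 ; MA110 | -134 ; PH150 | -285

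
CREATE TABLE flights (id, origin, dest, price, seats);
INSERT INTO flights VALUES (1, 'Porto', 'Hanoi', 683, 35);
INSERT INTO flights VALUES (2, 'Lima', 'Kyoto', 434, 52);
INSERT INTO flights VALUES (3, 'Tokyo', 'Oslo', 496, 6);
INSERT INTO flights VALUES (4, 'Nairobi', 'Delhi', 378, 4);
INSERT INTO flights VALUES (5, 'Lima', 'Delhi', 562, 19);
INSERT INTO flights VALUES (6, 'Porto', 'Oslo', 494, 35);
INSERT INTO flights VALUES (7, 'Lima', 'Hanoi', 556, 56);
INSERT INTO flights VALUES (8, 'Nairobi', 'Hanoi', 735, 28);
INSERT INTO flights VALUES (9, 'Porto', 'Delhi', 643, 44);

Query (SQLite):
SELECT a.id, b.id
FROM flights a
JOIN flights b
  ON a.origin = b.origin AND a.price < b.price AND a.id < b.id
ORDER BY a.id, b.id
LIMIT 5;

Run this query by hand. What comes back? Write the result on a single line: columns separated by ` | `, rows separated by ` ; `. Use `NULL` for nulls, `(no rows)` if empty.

2 | 5 ; 2 | 7 ; 4 | 8 ; 6 | 9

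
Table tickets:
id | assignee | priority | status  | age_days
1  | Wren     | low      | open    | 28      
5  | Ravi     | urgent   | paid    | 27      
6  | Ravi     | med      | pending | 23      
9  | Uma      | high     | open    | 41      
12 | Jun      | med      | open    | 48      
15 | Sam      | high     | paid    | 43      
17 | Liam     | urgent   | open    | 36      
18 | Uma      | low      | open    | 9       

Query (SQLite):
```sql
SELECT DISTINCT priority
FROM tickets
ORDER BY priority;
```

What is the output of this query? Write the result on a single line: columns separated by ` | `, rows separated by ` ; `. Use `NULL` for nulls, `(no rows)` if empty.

Collect distinct priority values from tickets.

high ; low ; med ; urgent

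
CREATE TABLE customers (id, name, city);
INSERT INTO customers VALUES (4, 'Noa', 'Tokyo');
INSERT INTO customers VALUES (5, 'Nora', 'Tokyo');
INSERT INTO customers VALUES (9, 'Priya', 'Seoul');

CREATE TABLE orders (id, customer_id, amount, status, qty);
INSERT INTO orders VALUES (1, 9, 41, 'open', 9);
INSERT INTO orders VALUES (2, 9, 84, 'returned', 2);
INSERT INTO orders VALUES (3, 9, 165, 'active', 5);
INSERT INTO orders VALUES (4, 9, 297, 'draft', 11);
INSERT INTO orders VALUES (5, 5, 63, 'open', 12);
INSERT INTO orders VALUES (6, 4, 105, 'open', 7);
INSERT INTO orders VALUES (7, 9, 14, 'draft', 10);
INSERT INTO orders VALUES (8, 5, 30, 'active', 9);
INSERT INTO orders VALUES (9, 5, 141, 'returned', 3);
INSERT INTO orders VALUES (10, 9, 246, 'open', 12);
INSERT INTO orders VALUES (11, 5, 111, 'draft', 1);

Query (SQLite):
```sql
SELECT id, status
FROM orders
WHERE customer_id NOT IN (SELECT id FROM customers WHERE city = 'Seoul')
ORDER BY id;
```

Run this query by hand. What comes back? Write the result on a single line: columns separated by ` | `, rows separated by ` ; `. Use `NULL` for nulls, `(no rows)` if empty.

Inner query: customers.id where city = 'Seoul'.
Outer: keep orders rows whose customer_id is not in that set.
Inner query → {9}

5 | open ; 6 | open ; 8 | active ; 9 | returned ; 11 | draft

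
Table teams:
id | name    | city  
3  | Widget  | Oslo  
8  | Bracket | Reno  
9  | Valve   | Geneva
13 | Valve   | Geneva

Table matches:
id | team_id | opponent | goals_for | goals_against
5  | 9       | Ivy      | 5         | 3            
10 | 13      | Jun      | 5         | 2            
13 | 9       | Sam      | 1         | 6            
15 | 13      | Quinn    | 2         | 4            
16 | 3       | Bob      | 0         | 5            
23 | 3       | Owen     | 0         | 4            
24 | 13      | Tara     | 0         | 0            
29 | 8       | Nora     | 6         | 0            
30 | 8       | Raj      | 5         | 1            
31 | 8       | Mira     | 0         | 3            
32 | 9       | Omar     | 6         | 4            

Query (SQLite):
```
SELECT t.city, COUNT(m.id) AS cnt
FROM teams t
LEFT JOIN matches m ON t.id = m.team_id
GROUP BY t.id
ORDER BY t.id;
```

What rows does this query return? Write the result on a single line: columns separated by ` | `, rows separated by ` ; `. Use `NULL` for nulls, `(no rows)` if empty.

LEFT JOIN keeps every teams row; unmatched ones get NULL for matches columns.
Group by teams.id and compute COUNT(m.id). COUNT(col) of an all-NULL group is 0.
  3: ids {16, 23} → COUNT(m.id)=2
  8: ids {29, 30, 31} → COUNT(m.id)=3
  9: ids {5, 13, 32} → COUNT(m.id)=3
  13: ids {10, 15, 24} → COUNT(m.id)=3

Oslo | 2 ; Reno | 3 ; Geneva | 3 ; Geneva | 3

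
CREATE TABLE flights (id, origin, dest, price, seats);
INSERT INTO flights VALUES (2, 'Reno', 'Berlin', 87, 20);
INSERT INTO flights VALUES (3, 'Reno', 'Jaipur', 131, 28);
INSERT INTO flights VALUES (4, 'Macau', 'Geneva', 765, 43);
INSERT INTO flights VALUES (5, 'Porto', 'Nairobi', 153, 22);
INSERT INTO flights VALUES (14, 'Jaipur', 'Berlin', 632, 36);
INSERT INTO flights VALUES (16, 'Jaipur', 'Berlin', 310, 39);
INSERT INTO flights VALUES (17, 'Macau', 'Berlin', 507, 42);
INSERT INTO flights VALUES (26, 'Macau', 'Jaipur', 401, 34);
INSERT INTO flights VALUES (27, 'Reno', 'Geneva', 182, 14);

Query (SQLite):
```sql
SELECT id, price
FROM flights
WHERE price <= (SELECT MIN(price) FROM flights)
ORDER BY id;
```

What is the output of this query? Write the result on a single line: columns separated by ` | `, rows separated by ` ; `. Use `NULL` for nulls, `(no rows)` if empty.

2 | 87

Scalar subquery: MIN(price) over all flights rows = 87.
Keep rows where price <= that value.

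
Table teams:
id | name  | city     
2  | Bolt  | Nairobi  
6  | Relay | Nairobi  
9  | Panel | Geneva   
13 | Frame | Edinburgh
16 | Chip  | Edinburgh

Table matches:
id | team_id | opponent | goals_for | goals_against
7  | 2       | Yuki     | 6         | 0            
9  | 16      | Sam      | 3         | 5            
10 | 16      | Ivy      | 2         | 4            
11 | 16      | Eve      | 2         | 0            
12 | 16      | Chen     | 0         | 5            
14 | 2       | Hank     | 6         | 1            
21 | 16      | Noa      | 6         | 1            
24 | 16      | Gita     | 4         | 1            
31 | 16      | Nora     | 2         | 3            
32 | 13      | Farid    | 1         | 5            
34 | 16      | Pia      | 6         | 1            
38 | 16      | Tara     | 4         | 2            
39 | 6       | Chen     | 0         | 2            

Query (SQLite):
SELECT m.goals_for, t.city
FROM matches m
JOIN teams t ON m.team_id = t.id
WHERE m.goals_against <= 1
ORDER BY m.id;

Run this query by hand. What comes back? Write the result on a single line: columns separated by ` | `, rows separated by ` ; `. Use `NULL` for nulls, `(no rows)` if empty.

Each matches row matches the teams row where team_id = teams.id.
Then keep rows with m.goals_against <= 1.

6 | Nairobi ; 2 | Edinburgh ; 6 | Nairobi ; 6 | Edinburgh ; 4 | Edinburgh ; 6 | Edinburgh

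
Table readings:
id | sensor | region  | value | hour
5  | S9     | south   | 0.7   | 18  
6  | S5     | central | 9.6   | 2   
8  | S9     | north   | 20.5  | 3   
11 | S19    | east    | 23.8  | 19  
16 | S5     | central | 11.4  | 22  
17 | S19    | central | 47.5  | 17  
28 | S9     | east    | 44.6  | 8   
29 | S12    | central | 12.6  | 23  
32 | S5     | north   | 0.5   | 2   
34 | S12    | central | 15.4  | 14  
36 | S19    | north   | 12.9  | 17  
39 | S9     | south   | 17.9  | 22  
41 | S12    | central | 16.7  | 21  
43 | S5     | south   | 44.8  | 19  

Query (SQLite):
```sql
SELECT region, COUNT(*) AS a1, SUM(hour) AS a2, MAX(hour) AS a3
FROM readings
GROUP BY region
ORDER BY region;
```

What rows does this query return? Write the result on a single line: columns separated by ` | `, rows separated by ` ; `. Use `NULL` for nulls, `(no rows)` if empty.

Group readings by region.
Per group compute: COUNT(*), SUM(hour), MAX(hour).
  central: ids {6, 16, 17, 29, 34, 41} → COUNT(*)=6, SUM(hour)=99, MAX(hour)=23
  east: ids {11, 28} → COUNT(*)=2, SUM(hour)=27, MAX(hour)=19
  north: ids {8, 32, 36} → COUNT(*)=3, SUM(hour)=22, MAX(hour)=17
  south: ids {5, 39, 43} → COUNT(*)=3, SUM(hour)=59, MAX(hour)=22

central | 6 | 99 | 23 ; east | 2 | 27 | 19 ; north | 3 | 22 | 17 ; south | 3 | 59 | 22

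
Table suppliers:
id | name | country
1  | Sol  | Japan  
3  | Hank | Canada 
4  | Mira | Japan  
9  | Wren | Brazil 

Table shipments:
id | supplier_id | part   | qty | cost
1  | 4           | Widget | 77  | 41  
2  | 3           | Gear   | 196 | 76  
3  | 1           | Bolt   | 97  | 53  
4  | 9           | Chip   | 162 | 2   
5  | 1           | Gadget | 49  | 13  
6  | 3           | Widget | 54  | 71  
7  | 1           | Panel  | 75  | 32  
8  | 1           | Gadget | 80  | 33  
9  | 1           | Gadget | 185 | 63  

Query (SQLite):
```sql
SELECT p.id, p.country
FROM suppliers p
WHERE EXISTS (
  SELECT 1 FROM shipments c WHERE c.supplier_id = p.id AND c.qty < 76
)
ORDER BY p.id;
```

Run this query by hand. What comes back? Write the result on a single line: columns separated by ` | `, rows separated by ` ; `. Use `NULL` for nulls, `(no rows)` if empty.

1 | Japan ; 3 | Canada

For each suppliers row, check whether any shipments with matching supplier_id has qty < 76.
Keep rows where that is true.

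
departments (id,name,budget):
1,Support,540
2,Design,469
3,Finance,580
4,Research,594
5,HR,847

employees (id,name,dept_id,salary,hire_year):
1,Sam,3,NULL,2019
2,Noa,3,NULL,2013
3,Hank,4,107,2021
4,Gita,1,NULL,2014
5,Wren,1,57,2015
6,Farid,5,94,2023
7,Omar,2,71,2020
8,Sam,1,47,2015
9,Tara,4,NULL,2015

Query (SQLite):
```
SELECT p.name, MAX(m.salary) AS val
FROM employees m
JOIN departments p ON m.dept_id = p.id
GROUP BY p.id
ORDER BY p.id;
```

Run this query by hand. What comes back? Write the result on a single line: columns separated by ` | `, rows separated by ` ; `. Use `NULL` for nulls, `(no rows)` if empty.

Support | 57 ; Design | 71 ; Finance | NULL ; Research | 107 ; HR | 94

Join each employees row to its departments via dept_id.
Group joined rows by departments.id; compute MAX(m.salary) per group.
  1: ids {4, 5, 8} → MAX(m.salary)=57
  2: ids {7} → MAX(m.salary)=71
  3: ids {1, 2} → MAX(m.salary)=NULL
  4: ids {3, 9} → MAX(m.salary)=107
  5: ids {6} → MAX(m.salary)=94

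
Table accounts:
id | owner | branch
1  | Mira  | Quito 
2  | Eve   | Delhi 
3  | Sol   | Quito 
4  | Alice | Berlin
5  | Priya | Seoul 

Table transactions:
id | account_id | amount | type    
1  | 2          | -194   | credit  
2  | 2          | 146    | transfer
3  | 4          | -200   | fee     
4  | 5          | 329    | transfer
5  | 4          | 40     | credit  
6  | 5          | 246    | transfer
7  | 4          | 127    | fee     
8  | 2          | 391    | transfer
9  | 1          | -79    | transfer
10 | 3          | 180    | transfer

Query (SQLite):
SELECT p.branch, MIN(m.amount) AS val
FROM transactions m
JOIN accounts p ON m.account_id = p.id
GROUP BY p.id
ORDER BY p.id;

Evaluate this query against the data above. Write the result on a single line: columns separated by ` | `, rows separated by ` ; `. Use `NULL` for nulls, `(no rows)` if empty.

Quito | -79 ; Delhi | -194 ; Quito | 180 ; Berlin | -200 ; Seoul | 246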